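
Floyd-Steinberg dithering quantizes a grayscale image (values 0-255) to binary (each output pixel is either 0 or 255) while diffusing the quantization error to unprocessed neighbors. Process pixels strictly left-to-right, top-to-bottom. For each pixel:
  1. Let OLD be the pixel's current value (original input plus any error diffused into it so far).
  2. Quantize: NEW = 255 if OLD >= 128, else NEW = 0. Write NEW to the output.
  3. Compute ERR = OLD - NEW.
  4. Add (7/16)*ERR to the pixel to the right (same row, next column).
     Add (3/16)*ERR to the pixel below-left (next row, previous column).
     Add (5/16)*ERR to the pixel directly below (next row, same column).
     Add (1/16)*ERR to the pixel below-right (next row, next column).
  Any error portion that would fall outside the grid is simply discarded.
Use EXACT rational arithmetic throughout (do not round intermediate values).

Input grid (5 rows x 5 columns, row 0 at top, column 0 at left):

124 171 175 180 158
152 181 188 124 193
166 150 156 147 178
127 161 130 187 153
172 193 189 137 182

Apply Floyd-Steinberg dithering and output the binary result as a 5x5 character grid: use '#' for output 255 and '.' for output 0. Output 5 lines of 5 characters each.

Answer: .###.
##.##
.#.#.
#.###
##.#.

Derivation:
(0,0): OLD=124 → NEW=0, ERR=124
(0,1): OLD=901/4 → NEW=255, ERR=-119/4
(0,2): OLD=10367/64 → NEW=255, ERR=-5953/64
(0,3): OLD=142649/1024 → NEW=255, ERR=-118471/1024
(0,4): OLD=1759375/16384 → NEW=0, ERR=1759375/16384
(1,0): OLD=11851/64 → NEW=255, ERR=-4469/64
(1,1): OLD=67309/512 → NEW=255, ERR=-63251/512
(1,2): OLD=1332561/16384 → NEW=0, ERR=1332561/16384
(1,3): OLD=9027565/65536 → NEW=255, ERR=-7684115/65536
(1,4): OLD=176191719/1048576 → NEW=255, ERR=-91195161/1048576
(2,0): OLD=991359/8192 → NEW=0, ERR=991359/8192
(2,1): OLD=45934085/262144 → NEW=255, ERR=-20912635/262144
(2,2): OLD=489933967/4194304 → NEW=0, ERR=489933967/4194304
(2,3): OLD=10082417661/67108864 → NEW=255, ERR=-7030342659/67108864
(2,4): OLD=104862660779/1073741824 → NEW=0, ERR=104862660779/1073741824
(3,0): OLD=628556143/4194304 → NEW=255, ERR=-440991377/4194304
(3,1): OLD=4010977187/33554432 → NEW=0, ERR=4010977187/33554432
(3,2): OLD=208490172561/1073741824 → NEW=255, ERR=-65313992559/1073741824
(3,3): OLD=329127656833/2147483648 → NEW=255, ERR=-218480673407/2147483648
(3,4): OLD=4551330899157/34359738368 → NEW=255, ERR=-4210402384683/34359738368
(4,0): OLD=86735073345/536870912 → NEW=255, ERR=-50167009215/536870912
(4,1): OLD=2946297203233/17179869184 → NEW=255, ERR=-1434569438687/17179869184
(4,2): OLD=33494903094863/274877906944 → NEW=0, ERR=33494903094863/274877906944
(4,3): OLD=579399023377313/4398046511104 → NEW=255, ERR=-542102836954207/4398046511104
(4,4): OLD=5870285636320743/70368744177664 → NEW=0, ERR=5870285636320743/70368744177664
Row 0: .###.
Row 1: ##.##
Row 2: .#.#.
Row 3: #.###
Row 4: ##.#.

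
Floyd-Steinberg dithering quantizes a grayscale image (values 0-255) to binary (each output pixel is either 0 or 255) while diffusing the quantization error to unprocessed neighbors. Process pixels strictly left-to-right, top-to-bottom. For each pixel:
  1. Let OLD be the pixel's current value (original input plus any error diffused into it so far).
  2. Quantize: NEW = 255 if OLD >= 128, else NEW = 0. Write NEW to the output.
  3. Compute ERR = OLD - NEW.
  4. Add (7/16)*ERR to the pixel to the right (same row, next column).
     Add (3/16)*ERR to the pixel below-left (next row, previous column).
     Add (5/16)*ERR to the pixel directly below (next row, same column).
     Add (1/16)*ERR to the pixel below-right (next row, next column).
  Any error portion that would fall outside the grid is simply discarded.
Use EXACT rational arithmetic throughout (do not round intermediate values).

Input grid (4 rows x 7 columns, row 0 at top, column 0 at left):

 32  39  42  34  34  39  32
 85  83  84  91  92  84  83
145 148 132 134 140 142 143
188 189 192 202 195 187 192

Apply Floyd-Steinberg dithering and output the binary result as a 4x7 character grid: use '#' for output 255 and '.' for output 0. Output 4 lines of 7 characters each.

Answer: .......
.#.#.#.
#.#.#.#
#######

Derivation:
(0,0): OLD=32 → NEW=0, ERR=32
(0,1): OLD=53 → NEW=0, ERR=53
(0,2): OLD=1043/16 → NEW=0, ERR=1043/16
(0,3): OLD=16005/256 → NEW=0, ERR=16005/256
(0,4): OLD=251299/4096 → NEW=0, ERR=251299/4096
(0,5): OLD=4314997/65536 → NEW=0, ERR=4314997/65536
(0,6): OLD=63759411/1048576 → NEW=0, ERR=63759411/1048576
(1,0): OLD=1679/16 → NEW=0, ERR=1679/16
(1,1): OLD=20441/128 → NEW=255, ERR=-12199/128
(1,2): OLD=318301/4096 → NEW=0, ERR=318301/4096
(1,3): OLD=2623297/16384 → NEW=255, ERR=-1554623/16384
(1,4): OLD=90085739/1048576 → NEW=0, ERR=90085739/1048576
(1,5): OLD=1320348427/8388608 → NEW=255, ERR=-818746613/8388608
(1,6): OLD=8511541189/134217728 → NEW=0, ERR=8511541189/134217728
(2,0): OLD=327523/2048 → NEW=255, ERR=-194717/2048
(2,1): OLD=6406177/65536 → NEW=0, ERR=6406177/65536
(2,2): OLD=183817987/1048576 → NEW=255, ERR=-83568893/1048576
(2,3): OLD=758713803/8388608 → NEW=0, ERR=758713803/8388608
(2,4): OLD=12226350643/67108864 → NEW=255, ERR=-4886409677/67108864
(2,5): OLD=208098811657/2147483648 → NEW=0, ERR=208098811657/2147483648
(2,6): OLD=6841458430415/34359738368 → NEW=255, ERR=-1920274853425/34359738368
(3,0): OLD=185196099/1048576 → NEW=255, ERR=-82190781/1048576
(3,1): OLD=1378825367/8388608 → NEW=255, ERR=-760269673/8388608
(3,2): OLD=10100646205/67108864 → NEW=255, ERR=-7012114115/67108864
(3,3): OLD=44537990895/268435456 → NEW=255, ERR=-23913050385/268435456
(3,4): OLD=5397719780419/34359738368 → NEW=255, ERR=-3364013503421/34359738368
(3,5): OLD=43820740645385/274877906944 → NEW=255, ERR=-26273125625335/274877906944
(3,6): OLD=610338704509719/4398046511104 → NEW=255, ERR=-511163155821801/4398046511104
Row 0: .......
Row 1: .#.#.#.
Row 2: #.#.#.#
Row 3: #######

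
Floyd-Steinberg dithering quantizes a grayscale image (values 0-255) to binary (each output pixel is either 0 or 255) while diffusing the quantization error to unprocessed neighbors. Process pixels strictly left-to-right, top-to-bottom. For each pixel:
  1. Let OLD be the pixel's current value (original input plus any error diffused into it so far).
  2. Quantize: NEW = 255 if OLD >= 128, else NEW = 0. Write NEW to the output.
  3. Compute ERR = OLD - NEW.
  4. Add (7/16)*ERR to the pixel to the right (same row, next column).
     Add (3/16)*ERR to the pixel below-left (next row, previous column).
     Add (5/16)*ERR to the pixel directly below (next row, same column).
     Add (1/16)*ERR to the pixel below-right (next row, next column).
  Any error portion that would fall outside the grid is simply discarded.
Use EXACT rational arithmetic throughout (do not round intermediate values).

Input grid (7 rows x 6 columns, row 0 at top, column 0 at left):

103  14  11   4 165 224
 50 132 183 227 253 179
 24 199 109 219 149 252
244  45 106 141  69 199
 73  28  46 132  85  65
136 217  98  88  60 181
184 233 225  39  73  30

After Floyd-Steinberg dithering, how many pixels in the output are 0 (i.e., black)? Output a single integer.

(0,0): OLD=103 → NEW=0, ERR=103
(0,1): OLD=945/16 → NEW=0, ERR=945/16
(0,2): OLD=9431/256 → NEW=0, ERR=9431/256
(0,3): OLD=82401/4096 → NEW=0, ERR=82401/4096
(0,4): OLD=11390247/65536 → NEW=255, ERR=-5321433/65536
(0,5): OLD=197630993/1048576 → NEW=255, ERR=-69755887/1048576
(1,0): OLD=23875/256 → NEW=0, ERR=23875/256
(1,1): OLD=419029/2048 → NEW=255, ERR=-103211/2048
(1,2): OLD=11791737/65536 → NEW=255, ERR=-4919943/65536
(1,3): OLD=49157317/262144 → NEW=255, ERR=-17689403/262144
(1,4): OLD=3135444719/16777216 → NEW=255, ERR=-1142745361/16777216
(1,5): OLD=33107971289/268435456 → NEW=0, ERR=33107971289/268435456
(2,0): OLD=1431799/32768 → NEW=0, ERR=1431799/32768
(2,1): OLD=203550221/1048576 → NEW=255, ERR=-63836659/1048576
(2,2): OLD=723147623/16777216 → NEW=0, ERR=723147623/16777216
(2,3): OLD=26750523887/134217728 → NEW=255, ERR=-7474996753/134217728
(2,4): OLD=525090508877/4294967296 → NEW=0, ERR=525090508877/4294967296
(2,5): OLD=23349036590315/68719476736 → NEW=255, ERR=5825570022635/68719476736
(3,0): OLD=4131218567/16777216 → NEW=255, ERR=-146971513/16777216
(3,1): OLD=4423193083/134217728 → NEW=0, ERR=4423193083/134217728
(3,2): OLD=128462720289/1073741824 → NEW=0, ERR=128462720289/1073741824
(3,3): OLD=13850800225507/68719476736 → NEW=255, ERR=-3672666342173/68719476736
(3,4): OLD=52907195180931/549755813888 → NEW=0, ERR=52907195180931/549755813888
(3,5): OLD=2421007263727565/8796093022208 → NEW=255, ERR=178003543064525/8796093022208
(4,0): OLD=164157025033/2147483648 → NEW=0, ERR=164157025033/2147483648
(4,1): OLD=3216991264245/34359738368 → NEW=0, ERR=3216991264245/34359738368
(4,2): OLD=127970158901583/1099511627776 → NEW=0, ERR=127970158901583/1099511627776
(4,3): OLD=3373135359461675/17592186044416 → NEW=255, ERR=-1112872081864405/17592186044416
(4,4): OLD=24728238351094747/281474976710656 → NEW=0, ERR=24728238351094747/281474976710656
(4,5): OLD=521400695059706141/4503599627370496 → NEW=0, ERR=521400695059706141/4503599627370496
(5,0): OLD=97550326484143/549755813888 → NEW=255, ERR=-42637406057297/549755813888
(5,1): OLD=4203258162636959/17592186044416 → NEW=255, ERR=-282749278689121/17592186044416
(5,2): OLD=17075699380323653/140737488355328 → NEW=0, ERR=17075699380323653/140737488355328
(5,3): OLD=653291867716071879/4503599627370496 → NEW=255, ERR=-495126037263404601/4503599627370496
(5,4): OLD=514392410217656807/9007199254740992 → NEW=0, ERR=514392410217656807/9007199254740992
(5,5): OLD=35690906491085603795/144115188075855872 → NEW=255, ERR=-1058466468257643565/144115188075855872
(6,0): OLD=44121162909525821/281474976710656 → NEW=255, ERR=-27654956151691459/281474976710656
(6,1): OLD=913757922200961529/4503599627370496 → NEW=255, ERR=-234659982778514951/4503599627370496
(6,2): OLD=3936172188200334161/18014398509481984 → NEW=255, ERR=-657499431717571759/18014398509481984
(6,3): OLD=2008011884613032109/288230376151711744 → NEW=0, ERR=2008011884613032109/288230376151711744
(6,4): OLD=394973082977911875021/4611686018427387904 → NEW=0, ERR=394973082977911875021/4611686018427387904
(6,5): OLD=5072435148800746633851/73786976294838206464 → NEW=0, ERR=5072435148800746633851/73786976294838206464
Output grid:
  Row 0: ....##  (4 black, running=4)
  Row 1: .####.  (2 black, running=6)
  Row 2: .#.#.#  (3 black, running=9)
  Row 3: #..#.#  (3 black, running=12)
  Row 4: ...#..  (5 black, running=17)
  Row 5: ##.#.#  (2 black, running=19)
  Row 6: ###...  (3 black, running=22)

Answer: 22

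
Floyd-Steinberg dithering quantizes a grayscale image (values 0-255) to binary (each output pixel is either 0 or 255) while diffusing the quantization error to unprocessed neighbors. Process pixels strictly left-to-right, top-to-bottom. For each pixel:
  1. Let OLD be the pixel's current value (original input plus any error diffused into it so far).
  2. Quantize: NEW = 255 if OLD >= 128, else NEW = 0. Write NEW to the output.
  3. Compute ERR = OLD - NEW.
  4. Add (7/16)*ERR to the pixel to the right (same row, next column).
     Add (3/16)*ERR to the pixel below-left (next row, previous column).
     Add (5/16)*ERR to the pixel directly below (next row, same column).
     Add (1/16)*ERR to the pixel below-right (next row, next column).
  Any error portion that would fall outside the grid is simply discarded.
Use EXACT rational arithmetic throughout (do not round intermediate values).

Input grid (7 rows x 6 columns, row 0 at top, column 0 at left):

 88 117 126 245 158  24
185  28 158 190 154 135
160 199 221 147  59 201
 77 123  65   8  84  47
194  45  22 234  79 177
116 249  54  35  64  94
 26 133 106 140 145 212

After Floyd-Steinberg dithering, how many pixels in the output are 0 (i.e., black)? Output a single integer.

(0,0): OLD=88 → NEW=0, ERR=88
(0,1): OLD=311/2 → NEW=255, ERR=-199/2
(0,2): OLD=2639/32 → NEW=0, ERR=2639/32
(0,3): OLD=143913/512 → NEW=255, ERR=13353/512
(0,4): OLD=1387807/8192 → NEW=255, ERR=-701153/8192
(0,5): OLD=-1762343/131072 → NEW=0, ERR=-1762343/131072
(1,0): OLD=6203/32 → NEW=255, ERR=-1957/32
(1,1): OLD=-2275/256 → NEW=0, ERR=-2275/256
(1,2): OLD=1462721/8192 → NEW=255, ERR=-626239/8192
(1,3): OLD=5040093/32768 → NEW=255, ERR=-3315747/32768
(1,4): OLD=172159591/2097152 → NEW=0, ERR=172159591/2097152
(1,5): OLD=5414482849/33554432 → NEW=255, ERR=-3141897311/33554432
(2,0): OLD=570255/4096 → NEW=255, ERR=-474225/4096
(2,1): OLD=16700469/131072 → NEW=0, ERR=16700469/131072
(2,2): OLD=489320991/2097152 → NEW=255, ERR=-45452769/2097152
(2,3): OLD=1954727335/16777216 → NEW=0, ERR=1954727335/16777216
(2,4): OLD=59993316917/536870912 → NEW=0, ERR=59993316917/536870912
(2,5): OLD=1939251141827/8589934592 → NEW=255, ERR=-251182179133/8589934592
(3,0): OLD=135706111/2097152 → NEW=0, ERR=135706111/2097152
(3,1): OLD=3017006963/16777216 → NEW=255, ERR=-1261183117/16777216
(3,2): OLD=7401877049/134217728 → NEW=0, ERR=7401877049/134217728
(3,3): OLD=757072449595/8589934592 → NEW=0, ERR=757072449595/8589934592
(3,4): OLD=10945559225147/68719476736 → NEW=255, ERR=-6577907342533/68719476736
(3,5): OLD=3263552507797/1099511627776 → NEW=0, ERR=3263552507797/1099511627776
(4,0): OLD=53721173553/268435456 → NEW=255, ERR=-14729867727/268435456
(4,1): OLD=51051449373/4294967296 → NEW=0, ERR=51051449373/4294967296
(4,2): OLD=7732469516167/137438953472 → NEW=0, ERR=7732469516167/137438953472
(4,3): OLD=597376602422915/2199023255552 → NEW=255, ERR=36625672257155/2199023255552
(4,4): OLD=2196871788155635/35184372088832 → NEW=0, ERR=2196871788155635/35184372088832
(4,5): OLD=112174524114532293/562949953421312 → NEW=255, ERR=-31377714007902267/562949953421312
(5,0): OLD=6946224231335/68719476736 → NEW=0, ERR=6946224231335/68719476736
(5,1): OLD=668627878043095/2199023255552 → NEW=255, ERR=107876947877335/2199023255552
(5,2): OLD=1704853824041037/17592186044416 → NEW=0, ERR=1704853824041037/17592186044416
(5,3): OLD=55071383247498495/562949953421312 → NEW=0, ERR=55071383247498495/562949953421312
(5,4): OLD=131619151020311079/1125899906842624 → NEW=0, ERR=131619151020311079/1125899906842624
(5,5): OLD=2371210274175441699/18014398509481984 → NEW=255, ERR=-2222461345742464221/18014398509481984
(6,0): OLD=2349820394955237/35184372088832 → NEW=0, ERR=2349820394955237/35184372088832
(6,1): OLD=113736832150597697/562949953421312 → NEW=255, ERR=-29815405971836863/562949953421312
(6,2): OLD=302915634861336569/2251799813685248 → NEW=255, ERR=-271293317628401671/2251799813685248
(6,3): OLD=5254342219805232933/36028797018963968 → NEW=255, ERR=-3933001020030578907/36028797018963968
(6,4): OLD=67304666560417244405/576460752303423488 → NEW=0, ERR=67304666560417244405/576460752303423488
(6,5): OLD=2138282727739738179219/9223372036854775808 → NEW=255, ERR=-213677141658229651821/9223372036854775808
Output grid:
  Row 0: .#.##.  (3 black, running=3)
  Row 1: #.##.#  (2 black, running=5)
  Row 2: #.#..#  (3 black, running=8)
  Row 3: .#..#.  (4 black, running=12)
  Row 4: #..#.#  (3 black, running=15)
  Row 5: .#...#  (4 black, running=19)
  Row 6: .###.#  (2 black, running=21)

Answer: 21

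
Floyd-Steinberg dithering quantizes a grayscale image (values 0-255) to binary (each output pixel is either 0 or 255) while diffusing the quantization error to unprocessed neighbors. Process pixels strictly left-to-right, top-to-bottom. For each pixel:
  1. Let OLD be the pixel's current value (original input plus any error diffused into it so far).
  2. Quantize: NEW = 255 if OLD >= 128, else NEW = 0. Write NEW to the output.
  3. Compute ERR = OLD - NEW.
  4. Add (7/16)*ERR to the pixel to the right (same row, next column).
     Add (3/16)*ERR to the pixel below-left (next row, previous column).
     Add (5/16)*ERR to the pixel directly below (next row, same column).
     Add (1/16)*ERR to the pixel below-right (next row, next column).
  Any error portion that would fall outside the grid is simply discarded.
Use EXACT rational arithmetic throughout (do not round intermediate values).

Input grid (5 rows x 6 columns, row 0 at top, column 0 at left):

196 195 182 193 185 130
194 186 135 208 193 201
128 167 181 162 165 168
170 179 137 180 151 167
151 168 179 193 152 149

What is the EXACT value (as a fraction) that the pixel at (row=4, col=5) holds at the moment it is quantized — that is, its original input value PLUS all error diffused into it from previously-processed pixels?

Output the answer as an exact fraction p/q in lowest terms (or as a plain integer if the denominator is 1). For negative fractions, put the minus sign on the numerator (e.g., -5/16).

(0,0): OLD=196 → NEW=255, ERR=-59
(0,1): OLD=2707/16 → NEW=255, ERR=-1373/16
(0,2): OLD=36981/256 → NEW=255, ERR=-28299/256
(0,3): OLD=592435/4096 → NEW=255, ERR=-452045/4096
(0,4): OLD=8959845/65536 → NEW=255, ERR=-7751835/65536
(0,5): OLD=82052035/1048576 → NEW=0, ERR=82052035/1048576
(1,0): OLD=40825/256 → NEW=255, ERR=-24455/256
(1,1): OLD=190415/2048 → NEW=0, ERR=190415/2048
(1,2): OLD=7541627/65536 → NEW=0, ERR=7541627/65536
(1,3): OLD=51057887/262144 → NEW=255, ERR=-15788833/262144
(1,4): OLD=2306201149/16777216 → NEW=255, ERR=-1971988931/16777216
(1,5): OLD=44731297179/268435456 → NEW=255, ERR=-23719744101/268435456
(2,0): OLD=3787349/32768 → NEW=0, ERR=3787349/32768
(2,1): OLD=274965879/1048576 → NEW=255, ERR=7578999/1048576
(2,2): OLD=3601085733/16777216 → NEW=255, ERR=-677104347/16777216
(2,3): OLD=14854538301/134217728 → NEW=0, ERR=14854538301/134217728
(2,4): OLD=671547028279/4294967296 → NEW=255, ERR=-423669632201/4294967296
(2,5): OLD=6176775971825/68719476736 → NEW=0, ERR=6176775971825/68719476736
(3,0): OLD=3480839557/16777216 → NEW=255, ERR=-797350523/16777216
(3,1): OLD=21491311265/134217728 → NEW=255, ERR=-12734209375/134217728
(3,2): OLD=111757673523/1073741824 → NEW=0, ERR=111757673523/1073741824
(3,3): OLD=16431099189849/68719476736 → NEW=255, ERR=-1092367377831/68719476736
(3,4): OLD=75310982549433/549755813888 → NEW=255, ERR=-64876749992007/549755813888
(3,5): OLD=1207651610715959/8796093022208 → NEW=255, ERR=-1035352109947081/8796093022208
(4,0): OLD=254173381803/2147483648 → NEW=0, ERR=254173381803/2147483648
(4,1): OLD=7101398142639/34359738368 → NEW=255, ERR=-1660335141201/34359738368
(4,2): OLD=199533327588957/1099511627776 → NEW=255, ERR=-80842137493923/1099511627776
(4,3): OLD=2467186911623857/17592186044416 → NEW=255, ERR=-2018820529702223/17592186044416
(4,4): OLD=11780414044975809/281474976710656 → NEW=0, ERR=11780414044975809/281474976710656
(4,5): OLD=554626009205594023/4503599627370496 → NEW=0, ERR=554626009205594023/4503599627370496
Target (4,5): original=149, with diffused error = 554626009205594023/4503599627370496

Answer: 554626009205594023/4503599627370496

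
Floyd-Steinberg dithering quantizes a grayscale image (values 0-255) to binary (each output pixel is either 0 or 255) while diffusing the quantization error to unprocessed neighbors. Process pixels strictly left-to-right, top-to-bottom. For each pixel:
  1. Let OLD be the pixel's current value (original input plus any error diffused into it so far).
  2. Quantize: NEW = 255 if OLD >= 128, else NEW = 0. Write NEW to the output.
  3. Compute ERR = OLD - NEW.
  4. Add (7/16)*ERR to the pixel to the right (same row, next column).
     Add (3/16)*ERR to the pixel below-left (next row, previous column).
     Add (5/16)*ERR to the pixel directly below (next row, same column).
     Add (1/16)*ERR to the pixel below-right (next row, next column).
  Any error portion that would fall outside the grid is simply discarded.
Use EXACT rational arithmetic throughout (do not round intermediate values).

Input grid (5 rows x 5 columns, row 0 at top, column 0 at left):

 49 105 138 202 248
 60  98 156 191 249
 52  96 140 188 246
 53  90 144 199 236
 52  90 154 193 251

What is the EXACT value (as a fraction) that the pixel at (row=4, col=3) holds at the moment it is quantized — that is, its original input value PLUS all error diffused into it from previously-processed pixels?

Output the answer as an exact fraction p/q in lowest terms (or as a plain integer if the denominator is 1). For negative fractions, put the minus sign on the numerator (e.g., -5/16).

(0,0): OLD=49 → NEW=0, ERR=49
(0,1): OLD=2023/16 → NEW=0, ERR=2023/16
(0,2): OLD=49489/256 → NEW=255, ERR=-15791/256
(0,3): OLD=716855/4096 → NEW=255, ERR=-327625/4096
(0,4): OLD=13959553/65536 → NEW=255, ERR=-2752127/65536
(1,0): OLD=25349/256 → NEW=0, ERR=25349/256
(1,1): OLD=352931/2048 → NEW=255, ERR=-169309/2048
(1,2): OLD=6125023/65536 → NEW=0, ERR=6125023/65536
(1,3): OLD=51161075/262144 → NEW=255, ERR=-15685645/262144
(1,4): OLD=858571641/4194304 → NEW=255, ERR=-210975879/4194304
(2,0): OLD=2209969/32768 → NEW=0, ERR=2209969/32768
(2,1): OLD=129377835/1048576 → NEW=0, ERR=129377835/1048576
(2,2): OLD=3469542977/16777216 → NEW=255, ERR=-808647103/16777216
(2,3): OLD=38822224947/268435456 → NEW=255, ERR=-29628816333/268435456
(2,4): OLD=765585858725/4294967296 → NEW=255, ERR=-329630801755/4294967296
(3,0): OLD=1630920993/16777216 → NEW=0, ERR=1630920993/16777216
(3,1): OLD=22315713805/134217728 → NEW=255, ERR=-11909806835/134217728
(3,2): OLD=331280503455/4294967296 → NEW=0, ERR=331280503455/4294967296
(3,3): OLD=1553491003047/8589934592 → NEW=255, ERR=-636942317913/8589934592
(3,4): OLD=23732566653795/137438953472 → NEW=255, ERR=-11314366481565/137438953472
(4,0): OLD=141176568911/2147483648 → NEW=0, ERR=141176568911/2147483648
(4,1): OLD=7667013061967/68719476736 → NEW=0, ERR=7667013061967/68719476736
(4,2): OLD=228111885658241/1099511627776 → NEW=255, ERR=-52263579424639/1099511627776
(4,3): OLD=2435066780462415/17592186044416 → NEW=255, ERR=-2050940660863665/17592186044416
Target (4,3): original=193, with diffused error = 2435066780462415/17592186044416

Answer: 2435066780462415/17592186044416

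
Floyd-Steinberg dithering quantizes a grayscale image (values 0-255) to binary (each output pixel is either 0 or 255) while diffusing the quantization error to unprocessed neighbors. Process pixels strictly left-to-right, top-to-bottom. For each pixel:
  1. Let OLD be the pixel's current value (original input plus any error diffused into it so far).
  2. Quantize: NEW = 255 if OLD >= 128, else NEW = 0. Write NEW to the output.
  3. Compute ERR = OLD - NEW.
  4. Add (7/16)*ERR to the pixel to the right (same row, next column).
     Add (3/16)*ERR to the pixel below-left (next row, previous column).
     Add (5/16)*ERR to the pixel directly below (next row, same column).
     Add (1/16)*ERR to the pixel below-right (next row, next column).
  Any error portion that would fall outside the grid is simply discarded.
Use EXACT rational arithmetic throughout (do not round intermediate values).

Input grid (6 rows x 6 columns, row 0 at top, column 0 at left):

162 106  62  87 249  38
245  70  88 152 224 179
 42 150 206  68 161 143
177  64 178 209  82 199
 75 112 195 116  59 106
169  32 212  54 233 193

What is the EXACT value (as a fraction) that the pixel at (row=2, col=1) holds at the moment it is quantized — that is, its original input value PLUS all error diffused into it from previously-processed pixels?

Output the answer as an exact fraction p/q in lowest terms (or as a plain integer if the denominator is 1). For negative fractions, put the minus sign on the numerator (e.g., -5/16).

(0,0): OLD=162 → NEW=255, ERR=-93
(0,1): OLD=1045/16 → NEW=0, ERR=1045/16
(0,2): OLD=23187/256 → NEW=0, ERR=23187/256
(0,3): OLD=518661/4096 → NEW=0, ERR=518661/4096
(0,4): OLD=19949091/65536 → NEW=255, ERR=3237411/65536
(0,5): OLD=62507765/1048576 → NEW=0, ERR=62507765/1048576
(1,0): OLD=58415/256 → NEW=255, ERR=-6865/256
(1,1): OLD=184009/2048 → NEW=0, ERR=184009/2048
(1,2): OLD=12021757/65536 → NEW=255, ERR=-4689923/65536
(1,3): OLD=45923769/262144 → NEW=255, ERR=-20922951/262144
(1,4): OLD=3751547147/16777216 → NEW=255, ERR=-526642933/16777216
(1,5): OLD=50192844509/268435456 → NEW=255, ERR=-18258196771/268435456
(2,0): OLD=1653683/32768 → NEW=0, ERR=1653683/32768
(2,1): OLD=194052193/1048576 → NEW=255, ERR=-73334687/1048576
Target (2,1): original=150, with diffused error = 194052193/1048576

Answer: 194052193/1048576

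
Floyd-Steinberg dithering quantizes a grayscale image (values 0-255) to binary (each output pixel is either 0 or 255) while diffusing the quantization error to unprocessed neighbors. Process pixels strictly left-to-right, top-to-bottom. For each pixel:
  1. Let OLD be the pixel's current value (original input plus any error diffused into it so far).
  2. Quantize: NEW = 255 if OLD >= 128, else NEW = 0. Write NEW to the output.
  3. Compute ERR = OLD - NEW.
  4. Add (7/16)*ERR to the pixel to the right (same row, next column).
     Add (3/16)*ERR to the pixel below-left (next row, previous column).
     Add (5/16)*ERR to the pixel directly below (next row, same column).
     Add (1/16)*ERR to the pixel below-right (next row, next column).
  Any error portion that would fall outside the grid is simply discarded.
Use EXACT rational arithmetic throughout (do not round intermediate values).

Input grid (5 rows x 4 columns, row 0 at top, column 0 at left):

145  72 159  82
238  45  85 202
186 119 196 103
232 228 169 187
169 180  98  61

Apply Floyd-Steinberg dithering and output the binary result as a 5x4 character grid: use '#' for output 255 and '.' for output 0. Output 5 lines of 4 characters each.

Answer: #.#.
#..#
#.#.
####
#...

Derivation:
(0,0): OLD=145 → NEW=255, ERR=-110
(0,1): OLD=191/8 → NEW=0, ERR=191/8
(0,2): OLD=21689/128 → NEW=255, ERR=-10951/128
(0,3): OLD=91279/2048 → NEW=0, ERR=91279/2048
(1,0): OLD=26637/128 → NEW=255, ERR=-6003/128
(1,1): OLD=9243/1024 → NEW=0, ERR=9243/1024
(1,2): OLD=2361335/32768 → NEW=0, ERR=2361335/32768
(1,3): OLD=126934385/524288 → NEW=255, ERR=-6759055/524288
(2,0): OLD=2835033/16384 → NEW=255, ERR=-1342887/16384
(2,1): OLD=50615971/524288 → NEW=0, ERR=50615971/524288
(2,2): OLD=271480127/1048576 → NEW=255, ERR=4093247/1048576
(2,3): OLD=1764678147/16777216 → NEW=0, ERR=1764678147/16777216
(3,0): OLD=1883143049/8388608 → NEW=255, ERR=-255951991/8388608
(3,1): OLD=32269935511/134217728 → NEW=255, ERR=-1955585129/134217728
(3,2): OLD=407165282793/2147483648 → NEW=255, ERR=-140443047447/2147483648
(3,3): OLD=6579946726623/34359738368 → NEW=255, ERR=-2181786557217/34359738368
(4,0): OLD=336581821845/2147483648 → NEW=255, ERR=-211026508395/2147483648
(4,1): OLD=2032133842559/17179869184 → NEW=0, ERR=2032133842559/17179869184
(4,2): OLD=64044510296415/549755813888 → NEW=0, ERR=64044510296415/549755813888
(4,3): OLD=774376901705801/8796093022208 → NEW=0, ERR=774376901705801/8796093022208
Row 0: #.#.
Row 1: #..#
Row 2: #.#.
Row 3: ####
Row 4: #...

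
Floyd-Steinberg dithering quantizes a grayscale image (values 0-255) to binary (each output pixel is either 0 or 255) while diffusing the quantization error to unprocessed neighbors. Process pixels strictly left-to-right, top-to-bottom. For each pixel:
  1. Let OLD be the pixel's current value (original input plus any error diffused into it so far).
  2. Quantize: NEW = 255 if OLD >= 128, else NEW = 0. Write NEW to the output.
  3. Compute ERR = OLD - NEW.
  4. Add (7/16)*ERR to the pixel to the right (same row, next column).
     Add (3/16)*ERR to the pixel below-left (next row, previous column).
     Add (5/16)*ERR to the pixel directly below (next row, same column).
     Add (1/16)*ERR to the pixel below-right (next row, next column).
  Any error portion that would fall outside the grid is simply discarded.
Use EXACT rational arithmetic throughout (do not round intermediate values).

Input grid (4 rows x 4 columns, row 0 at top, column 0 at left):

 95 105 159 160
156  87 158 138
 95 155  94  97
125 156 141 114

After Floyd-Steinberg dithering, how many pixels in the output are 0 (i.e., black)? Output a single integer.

Answer: 8

Derivation:
(0,0): OLD=95 → NEW=0, ERR=95
(0,1): OLD=2345/16 → NEW=255, ERR=-1735/16
(0,2): OLD=28559/256 → NEW=0, ERR=28559/256
(0,3): OLD=855273/4096 → NEW=255, ERR=-189207/4096
(1,0): OLD=42331/256 → NEW=255, ERR=-22949/256
(1,1): OLD=83453/2048 → NEW=0, ERR=83453/2048
(1,2): OLD=12795969/65536 → NEW=255, ERR=-3915711/65536
(1,3): OLD=109468055/1048576 → NEW=0, ERR=109468055/1048576
(2,0): OLD=2445359/32768 → NEW=0, ERR=2445359/32768
(2,1): OLD=192494709/1048576 → NEW=255, ERR=-74892171/1048576
(2,2): OLD=138836041/2097152 → NEW=0, ERR=138836041/2097152
(2,3): OLD=5196009989/33554432 → NEW=255, ERR=-3360370171/33554432
(3,0): OLD=2263732927/16777216 → NEW=255, ERR=-2014457153/16777216
(3,1): OLD=26367446177/268435456 → NEW=0, ERR=26367446177/268435456
(3,2): OLD=779196298335/4294967296 → NEW=255, ERR=-316020362145/4294967296
(3,3): OLD=3755577115417/68719476736 → NEW=0, ERR=3755577115417/68719476736
Output grid:
  Row 0: .#.#  (2 black, running=2)
  Row 1: #.#.  (2 black, running=4)
  Row 2: .#.#  (2 black, running=6)
  Row 3: #.#.  (2 black, running=8)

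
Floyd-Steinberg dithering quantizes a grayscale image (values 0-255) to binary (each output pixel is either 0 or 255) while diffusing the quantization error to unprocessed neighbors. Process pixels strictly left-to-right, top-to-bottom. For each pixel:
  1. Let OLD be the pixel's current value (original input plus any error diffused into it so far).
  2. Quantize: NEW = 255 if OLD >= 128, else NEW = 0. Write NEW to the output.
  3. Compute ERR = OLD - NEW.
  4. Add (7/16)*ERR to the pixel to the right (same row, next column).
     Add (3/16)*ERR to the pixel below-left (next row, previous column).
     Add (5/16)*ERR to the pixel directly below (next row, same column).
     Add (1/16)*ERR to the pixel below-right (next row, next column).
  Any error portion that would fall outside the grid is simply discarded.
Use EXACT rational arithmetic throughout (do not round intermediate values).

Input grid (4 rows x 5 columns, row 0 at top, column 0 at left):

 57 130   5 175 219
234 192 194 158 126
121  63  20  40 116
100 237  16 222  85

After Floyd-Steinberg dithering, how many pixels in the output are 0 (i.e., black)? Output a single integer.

(0,0): OLD=57 → NEW=0, ERR=57
(0,1): OLD=2479/16 → NEW=255, ERR=-1601/16
(0,2): OLD=-9927/256 → NEW=0, ERR=-9927/256
(0,3): OLD=647311/4096 → NEW=255, ERR=-397169/4096
(0,4): OLD=11572201/65536 → NEW=255, ERR=-5139479/65536
(1,0): OLD=59661/256 → NEW=255, ERR=-5619/256
(1,1): OLD=301915/2048 → NEW=255, ERR=-220325/2048
(1,2): OLD=7233911/65536 → NEW=0, ERR=7233911/65536
(1,3): OLD=41644779/262144 → NEW=255, ERR=-25201941/262144
(1,4): OLD=223860321/4194304 → NEW=0, ERR=223860321/4194304
(2,0): OLD=3079193/32768 → NEW=0, ERR=3079193/32768
(2,1): OLD=94180259/1048576 → NEW=0, ERR=94180259/1048576
(2,2): OLD=1158289321/16777216 → NEW=0, ERR=1158289321/16777216
(2,3): OLD=15319027435/268435456 → NEW=0, ERR=15319027435/268435456
(2,4): OLD=651277913517/4294967296 → NEW=255, ERR=-443938746963/4294967296
(3,0): OLD=2452933257/16777216 → NEW=255, ERR=-1825256823/16777216
(3,1): OLD=31714120405/134217728 → NEW=255, ERR=-2511400235/134217728
(3,2): OLD=196290247735/4294967296 → NEW=0, ERR=196290247735/4294967296
(3,3): OLD=2102497948703/8589934592 → NEW=255, ERR=-87935372257/8589934592
(3,4): OLD=7117584847611/137438953472 → NEW=0, ERR=7117584847611/137438953472
Output grid:
  Row 0: .#.##  (2 black, running=2)
  Row 1: ##.#.  (2 black, running=4)
  Row 2: ....#  (4 black, running=8)
  Row 3: ##.#.  (2 black, running=10)

Answer: 10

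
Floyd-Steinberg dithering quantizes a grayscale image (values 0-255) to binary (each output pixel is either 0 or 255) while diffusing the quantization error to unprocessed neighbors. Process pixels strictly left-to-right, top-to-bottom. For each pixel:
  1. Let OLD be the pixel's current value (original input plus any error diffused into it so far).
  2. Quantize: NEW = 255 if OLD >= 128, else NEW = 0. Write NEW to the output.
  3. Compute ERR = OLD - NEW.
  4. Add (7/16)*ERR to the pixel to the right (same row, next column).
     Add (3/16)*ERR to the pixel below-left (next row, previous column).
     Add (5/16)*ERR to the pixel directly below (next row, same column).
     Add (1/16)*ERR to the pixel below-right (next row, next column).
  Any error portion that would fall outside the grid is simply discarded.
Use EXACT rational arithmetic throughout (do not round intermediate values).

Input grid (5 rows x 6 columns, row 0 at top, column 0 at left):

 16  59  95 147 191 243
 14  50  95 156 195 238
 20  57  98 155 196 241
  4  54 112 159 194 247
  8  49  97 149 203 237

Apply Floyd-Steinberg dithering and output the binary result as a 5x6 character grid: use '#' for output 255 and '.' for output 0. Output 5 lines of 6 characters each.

Answer: ...###
..#.##
..#.##
..####
....##

Derivation:
(0,0): OLD=16 → NEW=0, ERR=16
(0,1): OLD=66 → NEW=0, ERR=66
(0,2): OLD=991/8 → NEW=0, ERR=991/8
(0,3): OLD=25753/128 → NEW=255, ERR=-6887/128
(0,4): OLD=342959/2048 → NEW=255, ERR=-179281/2048
(0,5): OLD=6707657/32768 → NEW=255, ERR=-1648183/32768
(1,0): OLD=251/8 → NEW=0, ERR=251/8
(1,1): OLD=6949/64 → NEW=0, ERR=6949/64
(1,2): OLD=358913/2048 → NEW=255, ERR=-163327/2048
(1,3): OLD=783353/8192 → NEW=0, ERR=783353/8192
(1,4): OLD=103119943/524288 → NEW=255, ERR=-30573497/524288
(1,5): OLD=1604723649/8388608 → NEW=255, ERR=-534371391/8388608
(2,0): OLD=51367/1024 → NEW=0, ERR=51367/1024
(2,1): OLD=3273029/32768 → NEW=0, ERR=3273029/32768
(2,2): OLD=74183391/524288 → NEW=255, ERR=-59510049/524288
(2,3): OLD=500402327/4194304 → NEW=0, ERR=500402327/4194304
(2,4): OLD=30065466805/134217728 → NEW=255, ERR=-4160053835/134217728
(2,5): OLD=437846655811/2147483648 → NEW=255, ERR=-109761674429/2147483648
(3,0): OLD=20134959/524288 → NEW=0, ERR=20134959/524288
(3,1): OLD=351770811/4194304 → NEW=0, ERR=351770811/4194304
(3,2): OLD=4759170589/33554432 → NEW=255, ERR=-3797209571/33554432
(3,3): OLD=287477670315/2147483648 → NEW=255, ERR=-260130659925/2147483648
(3,4): OLD=2219495642627/17179869184 → NEW=255, ERR=-2161370999293/17179869184
(3,5): OLD=47842292152077/274877906944 → NEW=255, ERR=-22251574118643/274877906944
(4,0): OLD=2397581705/67108864 → NEW=0, ERR=2397581705/67108864
(4,1): OLD=77332103517/1073741824 → NEW=0, ERR=77332103517/1073741824
(4,2): OLD=2600151683671/34359738368 → NEW=0, ERR=2600151683671/34359738368
(4,3): OLD=62447656664547/549755813888 → NEW=0, ERR=62447656664547/549755813888
(4,4): OLD=1676818226620515/8796093022208 → NEW=255, ERR=-566185494042525/8796093022208
(4,5): OLD=24724612471294165/140737488355328 → NEW=255, ERR=-11163447059314475/140737488355328
Row 0: ...###
Row 1: ..#.##
Row 2: ..#.##
Row 3: ..####
Row 4: ....##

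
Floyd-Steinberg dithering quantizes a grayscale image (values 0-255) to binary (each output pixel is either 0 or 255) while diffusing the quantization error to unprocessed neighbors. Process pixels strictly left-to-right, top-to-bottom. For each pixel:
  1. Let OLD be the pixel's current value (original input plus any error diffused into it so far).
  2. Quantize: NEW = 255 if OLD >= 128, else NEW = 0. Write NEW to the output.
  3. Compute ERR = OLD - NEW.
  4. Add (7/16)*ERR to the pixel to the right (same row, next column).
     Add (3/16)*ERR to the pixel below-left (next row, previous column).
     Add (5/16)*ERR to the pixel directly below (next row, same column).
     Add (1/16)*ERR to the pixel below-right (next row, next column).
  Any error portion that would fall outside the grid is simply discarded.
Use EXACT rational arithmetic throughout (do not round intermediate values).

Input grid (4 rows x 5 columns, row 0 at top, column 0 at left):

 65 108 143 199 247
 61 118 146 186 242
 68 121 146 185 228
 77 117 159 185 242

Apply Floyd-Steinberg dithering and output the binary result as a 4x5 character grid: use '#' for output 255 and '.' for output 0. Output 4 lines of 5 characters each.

Answer: .#.##
..###
.#.##
.##.#

Derivation:
(0,0): OLD=65 → NEW=0, ERR=65
(0,1): OLD=2183/16 → NEW=255, ERR=-1897/16
(0,2): OLD=23329/256 → NEW=0, ERR=23329/256
(0,3): OLD=978407/4096 → NEW=255, ERR=-66073/4096
(0,4): OLD=15724881/65536 → NEW=255, ERR=-986799/65536
(1,0): OLD=15125/256 → NEW=0, ERR=15125/256
(1,1): OLD=262035/2048 → NEW=0, ERR=262035/2048
(1,2): OLD=14419215/65536 → NEW=255, ERR=-2292465/65536
(1,3): OLD=44178467/262144 → NEW=255, ERR=-22668253/262144
(1,4): OLD=832379145/4194304 → NEW=255, ERR=-237168375/4194304
(2,0): OLD=3619329/32768 → NEW=0, ERR=3619329/32768
(2,1): OLD=216468507/1048576 → NEW=255, ERR=-50918373/1048576
(2,2): OLD=1771790609/16777216 → NEW=0, ERR=1771790609/16777216
(2,3): OLD=51376361123/268435456 → NEW=255, ERR=-17074680157/268435456
(2,4): OLD=760623611317/4294967296 → NEW=255, ERR=-334593049163/4294967296
(3,0): OLD=1718183153/16777216 → NEW=0, ERR=1718183153/16777216
(3,1): OLD=23264614429/134217728 → NEW=255, ERR=-10960906211/134217728
(3,2): OLD=606931217871/4294967296 → NEW=255, ERR=-488285442609/4294967296
(3,3): OLD=922366241719/8589934592 → NEW=0, ERR=922366241719/8589934592
(3,4): OLD=35824470175603/137438953472 → NEW=255, ERR=777537040243/137438953472
Row 0: .#.##
Row 1: ..###
Row 2: .#.##
Row 3: .##.#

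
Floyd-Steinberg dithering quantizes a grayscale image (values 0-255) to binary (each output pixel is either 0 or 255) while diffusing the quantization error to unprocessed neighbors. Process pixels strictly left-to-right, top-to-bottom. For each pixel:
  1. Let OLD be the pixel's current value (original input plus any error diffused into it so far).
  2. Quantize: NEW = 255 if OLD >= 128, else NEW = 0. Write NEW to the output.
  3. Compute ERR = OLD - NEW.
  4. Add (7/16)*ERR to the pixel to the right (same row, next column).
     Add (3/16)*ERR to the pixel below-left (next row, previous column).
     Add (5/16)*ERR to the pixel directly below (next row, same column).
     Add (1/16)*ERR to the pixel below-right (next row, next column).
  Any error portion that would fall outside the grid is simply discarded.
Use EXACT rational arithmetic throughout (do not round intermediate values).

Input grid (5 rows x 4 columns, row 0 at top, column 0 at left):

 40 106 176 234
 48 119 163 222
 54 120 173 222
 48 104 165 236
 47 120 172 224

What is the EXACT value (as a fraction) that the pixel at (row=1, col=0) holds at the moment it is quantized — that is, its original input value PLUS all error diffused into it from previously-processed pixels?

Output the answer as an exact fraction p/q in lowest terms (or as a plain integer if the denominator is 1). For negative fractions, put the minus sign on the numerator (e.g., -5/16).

Answer: 2677/32

Derivation:
(0,0): OLD=40 → NEW=0, ERR=40
(0,1): OLD=247/2 → NEW=0, ERR=247/2
(0,2): OLD=7361/32 → NEW=255, ERR=-799/32
(0,3): OLD=114215/512 → NEW=255, ERR=-16345/512
(1,0): OLD=2677/32 → NEW=0, ERR=2677/32
Target (1,0): original=48, with diffused error = 2677/32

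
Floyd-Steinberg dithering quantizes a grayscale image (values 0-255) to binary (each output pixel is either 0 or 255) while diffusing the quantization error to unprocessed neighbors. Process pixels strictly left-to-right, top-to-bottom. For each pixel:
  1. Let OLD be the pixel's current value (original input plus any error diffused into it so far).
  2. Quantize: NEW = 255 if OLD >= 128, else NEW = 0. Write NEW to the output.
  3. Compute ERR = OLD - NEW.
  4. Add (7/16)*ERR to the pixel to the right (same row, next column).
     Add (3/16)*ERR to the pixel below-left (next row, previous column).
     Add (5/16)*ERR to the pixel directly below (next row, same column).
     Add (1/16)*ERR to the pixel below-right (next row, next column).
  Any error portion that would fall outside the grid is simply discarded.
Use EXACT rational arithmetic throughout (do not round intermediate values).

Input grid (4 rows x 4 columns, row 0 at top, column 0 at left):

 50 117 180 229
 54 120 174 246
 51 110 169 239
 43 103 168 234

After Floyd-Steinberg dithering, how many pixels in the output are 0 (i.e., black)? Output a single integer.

Answer: 7

Derivation:
(0,0): OLD=50 → NEW=0, ERR=50
(0,1): OLD=1111/8 → NEW=255, ERR=-929/8
(0,2): OLD=16537/128 → NEW=255, ERR=-16103/128
(0,3): OLD=356271/2048 → NEW=255, ERR=-165969/2048
(1,0): OLD=6125/128 → NEW=0, ERR=6125/128
(1,1): OLD=86203/1024 → NEW=0, ERR=86203/1024
(1,2): OLD=4884503/32768 → NEW=255, ERR=-3471337/32768
(1,3): OLD=87275601/524288 → NEW=255, ERR=-46417839/524288
(2,0): OLD=1339193/16384 → NEW=0, ERR=1339193/16384
(2,1): OLD=81366851/524288 → NEW=255, ERR=-52326589/524288
(2,2): OLD=84820511/1048576 → NEW=0, ERR=84820511/1048576
(2,3): OLD=4028237027/16777216 → NEW=255, ERR=-249953053/16777216
(3,0): OLD=418001257/8388608 → NEW=0, ERR=418001257/8388608
(3,1): OLD=15285666743/134217728 → NEW=0, ERR=15285666743/134217728
(3,2): OLD=502667567049/2147483648 → NEW=255, ERR=-44940763191/2147483648
(3,3): OLD=7739335888383/34359738368 → NEW=255, ERR=-1022397395457/34359738368
Output grid:
  Row 0: .###  (1 black, running=1)
  Row 1: ..##  (2 black, running=3)
  Row 2: .#.#  (2 black, running=5)
  Row 3: ..##  (2 black, running=7)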